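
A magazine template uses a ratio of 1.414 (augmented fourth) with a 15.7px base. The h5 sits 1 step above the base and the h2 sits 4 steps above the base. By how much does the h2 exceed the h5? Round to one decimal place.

Step 1: 15.7 × 1.414 = 22.200px
Step 4: 15.7 × 1.414⁴ = 62.762px
Difference: 62.762 − 22.200 = 40.562px

40.6px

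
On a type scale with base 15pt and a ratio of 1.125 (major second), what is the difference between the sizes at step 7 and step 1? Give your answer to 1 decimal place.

17.3pt

Step 1: 15.0 × 1.125 = 16.875pt
Step 7: 15.0 × 1.125⁷ = 34.210pt
Difference: 34.210 − 16.875 = 17.335pt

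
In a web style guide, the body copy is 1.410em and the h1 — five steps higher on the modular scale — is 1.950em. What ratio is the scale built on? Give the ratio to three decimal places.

r⁵ = 1.950 / 1.410, so r = (1.950/1.410)^(1/5).
r = 1.3830^(1/5) ≈ 1.0670

1.067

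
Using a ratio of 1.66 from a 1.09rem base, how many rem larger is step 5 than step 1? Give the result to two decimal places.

11.93rem

Step 1: 1.09 × 1.66 = 1.8094rem
Step 5: 1.09 × 1.66⁵ = 13.7394rem
Difference: 13.7394 − 1.8094 = 11.9300rem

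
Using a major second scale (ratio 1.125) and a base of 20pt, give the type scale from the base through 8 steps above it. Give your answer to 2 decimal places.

20.00pt, 22.50pt, 25.31pt, 28.48pt, 32.04pt, 36.04pt, 40.55pt, 45.61pt, 51.32pt

Step 0: 20pt
Step 1: 20.0 × 1.125 = 22.50
Step 2: 20.0 × 1.125² = 25.31
Step 3: 20.0 × 1.125³ = 28.48
Step 4: 20.0 × 1.125⁴ = 32.04
Step 5: 20.0 × 1.125⁵ = 36.04
Step 6: 20.0 × 1.125⁶ = 40.55
Step 7: 20.0 × 1.125⁷ = 45.61
Step 8: 20.0 × 1.125⁸ = 51.32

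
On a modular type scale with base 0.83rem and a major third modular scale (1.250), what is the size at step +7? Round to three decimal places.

3.958rem

Every step multiplies by the scale ratio.
0.83 × 1.250⁷ = 0.83 × 4.76837 ≈ 3.958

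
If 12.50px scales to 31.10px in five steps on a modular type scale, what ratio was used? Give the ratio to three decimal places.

1.200

r⁵ = 31.10 / 12.50, so r = (31.10/12.50)^(1/5).
r = 2.4880^(1/5) ≈ 1.2000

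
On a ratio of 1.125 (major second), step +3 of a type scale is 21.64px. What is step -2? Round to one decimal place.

21.64 ÷ 1.125⁵ = 21.64 ÷ 1.80203 ≈ 12.009

12.0px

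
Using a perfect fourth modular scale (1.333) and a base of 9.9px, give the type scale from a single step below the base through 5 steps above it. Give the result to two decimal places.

Step -1: 9.9 ÷ 1.333 = 7.43
Step 0: 9.9px
Step 1: 9.9 × 1.333 = 13.20
Step 2: 9.9 × 1.333² = 17.59
Step 3: 9.9 × 1.333³ = 23.45
Step 4: 9.9 × 1.333⁴ = 31.26
Step 5: 9.9 × 1.333⁵ = 41.67

7.43px, 9.90px, 13.20px, 17.59px, 23.45px, 31.26px, 41.67px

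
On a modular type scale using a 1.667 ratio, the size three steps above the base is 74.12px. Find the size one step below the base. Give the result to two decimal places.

74.12 ÷ 1.667⁴ = 74.12 ÷ 7.72222 ≈ 9.598

9.60px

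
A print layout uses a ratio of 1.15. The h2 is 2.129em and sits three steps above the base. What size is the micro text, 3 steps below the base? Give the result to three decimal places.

0.920em

2.129 ÷ 1.15⁶ = 2.129 ÷ 2.31306 ≈ 0.920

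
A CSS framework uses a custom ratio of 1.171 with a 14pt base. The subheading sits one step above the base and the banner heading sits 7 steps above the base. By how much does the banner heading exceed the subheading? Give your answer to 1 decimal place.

25.9pt

Step 1: 14.0 × 1.171 = 16.394pt
Step 7: 14.0 × 1.171⁷ = 42.269pt
Difference: 42.269 − 16.394 = 25.875pt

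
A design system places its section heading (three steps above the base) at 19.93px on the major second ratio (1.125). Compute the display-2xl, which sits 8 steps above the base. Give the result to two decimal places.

19.93 × 1.125⁵ = 19.93 × 1.80203 ≈ 35.915

35.91px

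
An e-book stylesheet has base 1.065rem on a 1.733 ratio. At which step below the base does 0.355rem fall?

1.733ⁿ = 1.065 / 0.355 = 3.0000
n = ln(3.0000) / ln(1.733) = 1.0986 / 0.5499 ≈ 2.00

2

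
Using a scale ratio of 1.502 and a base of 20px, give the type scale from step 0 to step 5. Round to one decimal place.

20.0px, 30.0px, 45.1px, 67.8px, 101.8px, 152.9px

Step 0: 20px
Step 1: 20.0 × 1.502 = 30.0
Step 2: 20.0 × 1.502² = 45.1
Step 3: 20.0 × 1.502³ = 67.8
Step 4: 20.0 × 1.502⁴ = 101.8
Step 5: 20.0 × 1.502⁵ = 152.9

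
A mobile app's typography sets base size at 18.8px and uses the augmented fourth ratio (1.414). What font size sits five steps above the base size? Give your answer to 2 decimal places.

18.8 × 1.414⁵ = 18.8 × 5.65258 ≈ 106.27

106.27px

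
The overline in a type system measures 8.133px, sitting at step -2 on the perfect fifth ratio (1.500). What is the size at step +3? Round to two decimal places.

Moving from step -2 to step +3 is 5 steps up, so multiply by r⁵.
8.133 × 1.500⁵ = 8.133 × 7.59375 ≈ 61.760

61.76px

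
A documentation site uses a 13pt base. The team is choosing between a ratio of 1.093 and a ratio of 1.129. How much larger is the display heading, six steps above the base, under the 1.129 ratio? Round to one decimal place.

4.8pt

At 1.093: 13.0 × 1.093⁶ = 22.165pt
At 1.129: 13.0 × 1.129⁶ = 26.922pt
Difference: 26.922 − 22.165 = 4.757pt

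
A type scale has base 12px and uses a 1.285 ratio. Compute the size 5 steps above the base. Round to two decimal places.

42.04px

12.0 × 1.285⁵ = 12.0 × 3.50361 ≈ 42.04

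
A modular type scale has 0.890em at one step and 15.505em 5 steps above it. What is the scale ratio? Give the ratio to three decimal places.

The ratio satisfies 0.890 × r⁵ = 15.505, so r = (15.505 / 0.890)^(1/5).
r = 17.4213^(1/5) ≈ 1.7710

1.771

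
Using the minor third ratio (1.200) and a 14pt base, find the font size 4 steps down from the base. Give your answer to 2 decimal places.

A modular type scale is a geometric sequence: sizeₙ = base × rⁿ.
14.0 ÷ 1.200⁴ = 14.0 ÷ 2.07360 ≈ 6.75

6.75pt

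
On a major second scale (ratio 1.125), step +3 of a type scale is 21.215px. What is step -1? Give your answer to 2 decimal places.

21.215 ÷ 1.125⁴ = 21.215 ÷ 1.60181 ≈ 13.244

13.24px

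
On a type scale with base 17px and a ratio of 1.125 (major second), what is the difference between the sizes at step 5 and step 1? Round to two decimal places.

11.51px

Step 1: 17.0 × 1.125 = 19.1250px
Step 5: 17.0 × 1.125⁵ = 30.6346px
Difference: 30.6346 − 19.1250 = 11.5096px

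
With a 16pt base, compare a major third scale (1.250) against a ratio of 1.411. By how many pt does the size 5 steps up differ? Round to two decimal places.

40.66pt

Major third: 16.0 × 1.250⁵ = 48.8281pt
At 1.411: 16.0 × 1.411⁵ = 89.4860pt
Difference: 89.4860 − 48.8281 = 40.6579pt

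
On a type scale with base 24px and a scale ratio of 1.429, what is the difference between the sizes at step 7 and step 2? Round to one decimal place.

Step 2: 24.0 × 1.429² = 49.009px
Step 7: 24.0 × 1.429⁷ = 292.036px
Difference: 292.036 − 49.009 = 243.027px

243.0px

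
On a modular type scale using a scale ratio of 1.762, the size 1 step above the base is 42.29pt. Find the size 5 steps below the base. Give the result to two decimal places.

1.41pt

42.29 ÷ 1.762⁶ = 42.29 ÷ 29.92509 ≈ 1.413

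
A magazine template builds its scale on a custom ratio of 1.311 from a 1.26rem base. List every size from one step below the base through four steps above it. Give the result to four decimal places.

Step -1: 1.26 ÷ 1.311 = 0.9611
Step 0: 1.26rem
Step 1: 1.26 × 1.311 = 1.6519
Step 2: 1.26 × 1.311² = 2.1656
Step 3: 1.26 × 1.311³ = 2.8391
Step 4: 1.26 × 1.311⁴ = 3.7220

0.9611rem, 1.2600rem, 1.6519rem, 2.1656rem, 2.8391rem, 3.7220rem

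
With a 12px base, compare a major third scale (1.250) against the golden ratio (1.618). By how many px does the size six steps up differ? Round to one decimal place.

Major third: 12.0 × 1.250⁶ = 45.776px
Golden ratio: 12.0 × 1.618⁶ = 215.304px
Difference: 215.304 − 45.776 = 169.528px

169.5px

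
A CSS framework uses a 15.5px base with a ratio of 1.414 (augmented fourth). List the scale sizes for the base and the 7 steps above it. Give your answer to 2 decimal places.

15.50px, 21.92px, 30.99px, 43.82px, 61.96px, 87.62px, 123.89px, 175.18px

Step 0: 15.5px
Step 1: 15.5 × 1.414 = 21.92
Step 2: 15.5 × 1.414² = 30.99
Step 3: 15.5 × 1.414³ = 43.82
Step 4: 15.5 × 1.414⁴ = 61.96
Step 5: 15.5 × 1.414⁵ = 87.62
Step 6: 15.5 × 1.414⁶ = 123.89
Step 7: 15.5 × 1.414⁷ = 175.18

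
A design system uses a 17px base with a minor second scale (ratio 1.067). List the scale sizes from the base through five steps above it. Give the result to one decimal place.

17.0px, 18.1px, 19.4px, 20.7px, 22.0px, 23.5px

Step 0: 17px
Step 1: 17.0 × 1.067 = 18.1
Step 2: 17.0 × 1.067² = 19.4
Step 3: 17.0 × 1.067³ = 20.7
Step 4: 17.0 × 1.067⁴ = 22.0
Step 5: 17.0 × 1.067⁵ = 23.5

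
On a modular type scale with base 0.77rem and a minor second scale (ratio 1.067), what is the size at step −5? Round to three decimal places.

0.77 ÷ 1.067⁵ = 0.77 ÷ 1.38300 ≈ 0.557

0.557rem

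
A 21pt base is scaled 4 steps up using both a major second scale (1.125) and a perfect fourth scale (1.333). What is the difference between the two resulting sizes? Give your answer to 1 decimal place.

Major second: 21.0 × 1.125⁴ = 33.638pt
Perfect fourth: 21.0 × 1.333⁴ = 66.304pt
Difference: 66.304 − 33.638 = 32.666pt

32.7pt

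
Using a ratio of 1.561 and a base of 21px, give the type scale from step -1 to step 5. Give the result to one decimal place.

13.5px, 21.0px, 32.8px, 51.2px, 79.9px, 124.7px, 194.6px

Step -1: 21.0 ÷ 1.561 = 13.5
Step 0: 21px
Step 1: 21.0 × 1.561 = 32.8
Step 2: 21.0 × 1.561² = 51.2
Step 3: 21.0 × 1.561³ = 79.9
Step 4: 21.0 × 1.561⁴ = 124.7
Step 5: 21.0 × 1.561⁵ = 194.6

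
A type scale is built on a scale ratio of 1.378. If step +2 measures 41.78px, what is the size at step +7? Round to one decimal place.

207.6px

Moving from step +2 to step +7 is 5 steps up, so multiply by r⁵.
41.78 × 1.378⁵ = 41.78 × 4.96874 ≈ 207.594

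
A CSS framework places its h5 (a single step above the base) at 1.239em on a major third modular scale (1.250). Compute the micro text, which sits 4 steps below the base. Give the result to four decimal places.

0.4060em

Moving from step +1 to step -4 is 5 steps down, so divide by r⁵.
1.239 ÷ 1.250⁵ = 1.239 ÷ 3.05176 ≈ 0.4060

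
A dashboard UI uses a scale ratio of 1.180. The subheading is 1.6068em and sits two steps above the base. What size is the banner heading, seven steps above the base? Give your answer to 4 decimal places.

3.6760em

Moving from step +2 to step +7 is 5 steps up, so multiply by r⁵.
1.6068 × 1.180⁵ = 1.6068 × 2.28776 ≈ 3.6760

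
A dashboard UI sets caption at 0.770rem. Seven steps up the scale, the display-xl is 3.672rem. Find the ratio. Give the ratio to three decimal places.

1.250

r⁷ = 3.672 / 0.770, so r = (3.672/0.770)^(1/7).
r = 4.7688^(1/7) ≈ 1.2500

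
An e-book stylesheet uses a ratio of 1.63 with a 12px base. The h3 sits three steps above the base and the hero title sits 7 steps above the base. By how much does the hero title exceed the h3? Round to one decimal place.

314.9px

Step 3: 12.0 × 1.63³ = 51.969px
Step 7: 12.0 × 1.63⁷ = 366.855px
Difference: 366.855 − 51.969 = 314.886px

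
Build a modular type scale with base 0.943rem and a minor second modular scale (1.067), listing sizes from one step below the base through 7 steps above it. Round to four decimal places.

Step -1: 0.943 ÷ 1.067 = 0.8838
Step 0: 0.943rem
Step 1: 0.943 × 1.067 = 1.0062
Step 2: 0.943 × 1.067² = 1.0736
Step 3: 0.943 × 1.067³ = 1.1455
Step 4: 0.943 × 1.067⁴ = 1.2223
Step 5: 0.943 × 1.067⁵ = 1.3042
Step 6: 0.943 × 1.067⁶ = 1.3915
Step 7: 0.943 × 1.067⁷ = 1.4848

0.8838rem, 0.9430rem, 1.0062rem, 1.0736rem, 1.1455rem, 1.2223rem, 1.3042rem, 1.3915rem, 1.4848rem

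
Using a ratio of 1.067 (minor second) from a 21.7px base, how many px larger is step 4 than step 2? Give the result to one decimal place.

Step 2: 21.7 × 1.067² = 24.705px
Step 4: 21.7 × 1.067⁴ = 28.127px
Difference: 28.127 − 24.705 = 3.422px

3.4px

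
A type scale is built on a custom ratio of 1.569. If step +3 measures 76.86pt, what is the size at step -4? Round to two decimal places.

3.28pt

76.86 ÷ 1.569⁷ = 76.86 ÷ 23.40780 ≈ 3.284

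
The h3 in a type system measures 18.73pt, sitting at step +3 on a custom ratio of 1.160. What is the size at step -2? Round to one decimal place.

8.9pt

The gap is -2 − (3) = -5 steps, so the factor is 1.160^-5.
18.73 ÷ 1.160⁵ = 18.73 ÷ 2.10034 ≈ 8.918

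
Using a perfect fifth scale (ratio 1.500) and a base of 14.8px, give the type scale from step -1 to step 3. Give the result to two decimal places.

9.87px, 14.80px, 22.20px, 33.30px, 49.95px

Step -1: 14.8 ÷ 1.500 = 9.87
Step 0: 14.8px
Step 1: 14.8 × 1.500 = 22.20
Step 2: 14.8 × 1.500² = 33.30
Step 3: 14.8 × 1.500³ = 49.95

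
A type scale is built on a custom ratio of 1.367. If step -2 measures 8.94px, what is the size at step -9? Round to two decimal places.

The gap is -9 − (-2) = -7 steps, so the factor is 1.367^-7.
8.94 ÷ 1.367⁷ = 8.94 ÷ 8.92030 ≈ 1.002

1.00px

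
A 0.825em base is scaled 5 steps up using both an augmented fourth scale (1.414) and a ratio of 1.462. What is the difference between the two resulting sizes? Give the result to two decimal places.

Augmented fourth: 0.825 × 1.414⁵ = 4.6634em
At 1.462: 0.825 × 1.462⁵ = 5.5105em
Difference: 5.5105 − 4.6634 = 0.8471em

0.85em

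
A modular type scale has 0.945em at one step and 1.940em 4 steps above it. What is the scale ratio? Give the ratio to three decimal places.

r⁴ = 1.940 / 0.945, so r = (1.940/0.945)^(1/4).
r = 2.0529^(1/4) ≈ 1.1970

1.197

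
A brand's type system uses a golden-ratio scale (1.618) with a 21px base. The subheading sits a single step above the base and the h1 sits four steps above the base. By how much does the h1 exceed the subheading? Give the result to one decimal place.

109.9px

Step 1: 21.0 × 1.618 = 33.978px
Step 4: 21.0 × 1.618⁴ = 143.924px
Difference: 143.924 − 33.978 = 109.946px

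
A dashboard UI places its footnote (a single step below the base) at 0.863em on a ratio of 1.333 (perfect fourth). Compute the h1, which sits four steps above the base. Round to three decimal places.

3.632em

Moving from step -1 to step +4 is 5 steps up, so multiply by r⁵.
0.863 × 1.333⁵ = 0.863 × 4.20873 ≈ 3.632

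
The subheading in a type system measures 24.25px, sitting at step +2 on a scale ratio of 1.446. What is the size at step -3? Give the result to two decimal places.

3.84px

Moving from step +2 to step -3 is 5 steps down, so divide by r⁵.
24.25 ÷ 1.446⁵ = 24.25 ÷ 6.32181 ≈ 3.836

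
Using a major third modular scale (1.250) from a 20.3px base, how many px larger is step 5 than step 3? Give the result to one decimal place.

22.3px

Step 3: 20.3 × 1.250³ = 39.648px
Step 5: 20.3 × 1.250⁵ = 61.951px
Difference: 61.951 − 39.648 = 22.303px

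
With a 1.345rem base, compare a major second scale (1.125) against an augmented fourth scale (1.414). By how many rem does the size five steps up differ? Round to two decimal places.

5.18rem

Major second: 1.345 × 1.125⁵ = 2.4237rem
Augmented fourth: 1.345 × 1.414⁵ = 7.6027rem
Difference: 7.6027 − 2.4237 = 5.1790rem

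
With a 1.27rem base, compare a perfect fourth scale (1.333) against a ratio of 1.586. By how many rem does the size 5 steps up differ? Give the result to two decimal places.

Perfect fourth: 1.27 × 1.333⁵ = 5.3451rem
At 1.586: 1.27 × 1.586⁵ = 12.7444rem
Difference: 12.7444 − 5.3451 = 7.3993rem

7.40rem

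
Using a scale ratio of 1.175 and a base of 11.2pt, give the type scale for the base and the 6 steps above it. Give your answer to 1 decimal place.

11.2pt, 13.2pt, 15.5pt, 18.2pt, 21.3pt, 25.1pt, 29.5pt

Step 0: 11.2pt
Step 1: 11.2 × 1.175 = 13.2
Step 2: 11.2 × 1.175² = 15.5
Step 3: 11.2 × 1.175³ = 18.2
Step 4: 11.2 × 1.175⁴ = 21.3
Step 5: 11.2 × 1.175⁵ = 25.1
Step 6: 11.2 × 1.175⁶ = 29.5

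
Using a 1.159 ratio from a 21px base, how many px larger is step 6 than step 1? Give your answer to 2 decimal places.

26.56px

Step 1: 21.0 × 1.159 = 24.3390px
Step 6: 21.0 × 1.159⁶ = 50.9002px
Difference: 50.9002 − 24.3390 = 26.5612px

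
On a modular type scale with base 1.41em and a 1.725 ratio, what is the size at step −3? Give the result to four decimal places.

0.2747em

Every step multiplies by the scale ratio.
1.41 ÷ 1.725³ = 1.41 ÷ 5.13295 ≈ 0.2747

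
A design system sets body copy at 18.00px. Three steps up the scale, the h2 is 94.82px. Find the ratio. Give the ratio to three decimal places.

The ratio satisfies 18.00 × r³ = 94.82, so r = (94.82 / 18.00)^(1/3).
r = 5.2678^(1/3) ≈ 1.7400

1.740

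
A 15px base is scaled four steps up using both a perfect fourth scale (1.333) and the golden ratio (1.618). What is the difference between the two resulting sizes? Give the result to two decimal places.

Perfect fourth: 15.0 × 1.333⁴ = 47.3600px
Golden ratio: 15.0 × 1.618⁴ = 102.8029px
Difference: 102.8029 − 47.3600 = 55.4429px

55.44px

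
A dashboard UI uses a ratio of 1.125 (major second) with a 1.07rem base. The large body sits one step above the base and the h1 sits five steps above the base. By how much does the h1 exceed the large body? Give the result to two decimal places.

0.72rem

Step 1: 1.07 × 1.125 = 1.2038rem
Step 5: 1.07 × 1.125⁵ = 1.9282rem
Difference: 1.9282 − 1.2038 = 0.7244rem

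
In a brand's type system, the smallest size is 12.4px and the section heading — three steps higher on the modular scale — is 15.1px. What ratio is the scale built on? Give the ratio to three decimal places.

1.068

The ratio satisfies 12.4 × r³ = 15.1, so r = (15.1 / 12.4)^(1/3).
r = 1.2177^(1/3) ≈ 1.0679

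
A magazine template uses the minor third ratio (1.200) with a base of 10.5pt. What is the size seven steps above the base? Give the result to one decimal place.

Each step on a modular scale multiplies by the ratio, so the size n steps from the base is base × ratioⁿ.
10.5 × 1.200⁷ = 10.5 × 3.58318 ≈ 37.62

37.6pt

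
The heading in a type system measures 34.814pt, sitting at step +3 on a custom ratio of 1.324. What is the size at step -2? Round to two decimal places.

8.56pt

34.814 ÷ 1.324⁵ = 34.814 ÷ 4.06855 ≈ 8.557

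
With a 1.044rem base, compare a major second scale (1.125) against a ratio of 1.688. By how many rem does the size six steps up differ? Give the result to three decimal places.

22.035rem

Major second: 1.044 × 1.125⁶ = 2.11649rem
At 1.688: 1.044 × 1.688⁶ = 24.15100rem
Difference: 24.15100 − 2.11649 = 22.03451rem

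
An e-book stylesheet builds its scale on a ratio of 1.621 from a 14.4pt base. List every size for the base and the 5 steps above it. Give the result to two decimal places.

Step 0: 14.4pt
Step 1: 14.4 × 1.621 = 23.34
Step 2: 14.4 × 1.621² = 37.84
Step 3: 14.4 × 1.621³ = 61.34
Step 4: 14.4 × 1.621⁴ = 99.42
Step 5: 14.4 × 1.621⁵ = 161.17

14.40pt, 23.34pt, 37.84pt, 61.34pt, 99.42pt, 161.17pt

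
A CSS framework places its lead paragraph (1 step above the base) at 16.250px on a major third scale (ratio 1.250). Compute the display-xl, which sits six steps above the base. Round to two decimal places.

49.59px

The gap is 6 − (1) = 5 steps, so the factor is 1.250^5.
16.250 × 1.250⁵ = 16.250 × 3.05176 ≈ 49.591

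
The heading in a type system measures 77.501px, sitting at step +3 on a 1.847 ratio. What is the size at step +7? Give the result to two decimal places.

77.501 × 1.847⁴ = 77.501 × 11.63771 ≈ 901.934

901.93px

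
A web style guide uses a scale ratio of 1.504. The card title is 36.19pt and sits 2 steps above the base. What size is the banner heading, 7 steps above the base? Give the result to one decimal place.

The gap is 7 − (2) = 5 steps, so the factor is 1.504^5.
36.19 × 1.504⁵ = 36.19 × 7.69554 ≈ 278.502

278.5pt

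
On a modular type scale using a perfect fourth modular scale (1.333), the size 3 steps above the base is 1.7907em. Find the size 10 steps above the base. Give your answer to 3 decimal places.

1.7907 × 1.333⁷ = 1.7907 × 7.47844 ≈ 13.392

13.392em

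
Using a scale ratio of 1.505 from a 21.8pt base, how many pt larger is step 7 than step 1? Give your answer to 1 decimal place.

348.4pt

Step 1: 21.8 × 1.505 = 32.809pt
Step 7: 21.8 × 1.505⁷ = 381.252pt
Difference: 381.252 − 32.809 = 348.443pt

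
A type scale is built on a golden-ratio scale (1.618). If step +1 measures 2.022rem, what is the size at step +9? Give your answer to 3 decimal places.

94.975rem

The gap is 9 − (1) = 8 steps, so the factor is 1.618^8.
2.022 × 1.618⁸ = 2.022 × 46.97082 ≈ 94.975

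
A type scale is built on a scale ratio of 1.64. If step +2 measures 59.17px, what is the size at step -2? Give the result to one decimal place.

8.2px

59.17 ÷ 1.64⁴ = 59.17 ÷ 7.23395 ≈ 8.179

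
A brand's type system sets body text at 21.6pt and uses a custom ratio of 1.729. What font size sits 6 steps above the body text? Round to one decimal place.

21.6 × 1.729⁶ = 21.6 × 26.71591 ≈ 577.06

577.1pt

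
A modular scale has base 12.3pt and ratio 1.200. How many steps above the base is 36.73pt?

6

1.200ⁿ = 36.73 / 12.3 = 2.9862
n = ln(2.9862) / ln(1.200) = 1.0940 / 0.1823 ≈ 6.00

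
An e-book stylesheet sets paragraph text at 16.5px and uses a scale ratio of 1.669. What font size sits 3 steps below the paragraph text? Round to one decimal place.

16.5 ÷ 1.669³ = 16.5 ÷ 4.64910 ≈ 3.55

3.5px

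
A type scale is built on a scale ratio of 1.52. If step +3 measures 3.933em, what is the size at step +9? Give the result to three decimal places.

48.505em

Moving from step +3 to step +9 is 6 steps up, so multiply by r⁶.
3.933 × 1.52⁶ = 3.933 × 12.33280 ≈ 48.505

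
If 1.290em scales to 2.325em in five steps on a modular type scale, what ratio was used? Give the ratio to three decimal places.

1.125

r⁵ = 2.325 / 1.290, so r = (2.325/1.290)^(1/5).
r = 1.8023^(1/5) ≈ 1.1250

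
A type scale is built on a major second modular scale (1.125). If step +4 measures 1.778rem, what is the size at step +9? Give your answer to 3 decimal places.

3.204rem

1.778 × 1.125⁵ = 1.778 × 1.80203 ≈ 3.204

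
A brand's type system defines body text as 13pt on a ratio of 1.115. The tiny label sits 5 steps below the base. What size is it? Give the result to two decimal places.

7.54pt

13.0 ÷ 1.115⁵ = 13.0 ÷ 1.72335 ≈ 7.54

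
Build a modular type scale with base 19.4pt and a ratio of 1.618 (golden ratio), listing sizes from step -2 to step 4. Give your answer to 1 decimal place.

7.4pt, 12.0pt, 19.4pt, 31.4pt, 50.8pt, 82.2pt, 133.0pt

Step -2: 19.4 ÷ 1.618² = 7.4
Step -1: 19.4 ÷ 1.618 = 12.0
Step 0: 19.4pt
Step 1: 19.4 × 1.618 = 31.4
Step 2: 19.4 × 1.618² = 50.8
Step 3: 19.4 × 1.618³ = 82.2
Step 4: 19.4 × 1.618⁴ = 133.0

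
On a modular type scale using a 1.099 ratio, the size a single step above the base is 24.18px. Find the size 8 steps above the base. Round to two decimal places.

24.18 × 1.099⁷ = 24.18 × 1.93635 ≈ 46.821

46.82px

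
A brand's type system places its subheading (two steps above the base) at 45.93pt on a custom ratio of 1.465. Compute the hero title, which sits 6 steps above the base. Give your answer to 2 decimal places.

45.93 × 1.465⁴ = 45.93 × 4.60628 ≈ 211.567

211.57pt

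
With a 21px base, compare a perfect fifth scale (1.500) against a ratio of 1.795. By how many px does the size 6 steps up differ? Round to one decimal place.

463.2px

Perfect fifth: 21.0 × 1.500⁶ = 239.203px
At 1.795: 21.0 × 1.795⁶ = 702.435px
Difference: 702.435 − 239.203 = 463.232px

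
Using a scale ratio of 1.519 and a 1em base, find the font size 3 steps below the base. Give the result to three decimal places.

Each step on a modular scale multiplies by the ratio, so the size n steps from the base is base × ratioⁿ.
1.0 ÷ 1.519³ = 1.0 ÷ 3.50488 ≈ 0.285

0.285em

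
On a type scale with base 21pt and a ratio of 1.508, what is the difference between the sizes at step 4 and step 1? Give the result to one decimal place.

76.9pt

Step 1: 21.0 × 1.508 = 31.668pt
Step 4: 21.0 × 1.508⁴ = 108.599pt
Difference: 108.599 − 31.668 = 76.931pt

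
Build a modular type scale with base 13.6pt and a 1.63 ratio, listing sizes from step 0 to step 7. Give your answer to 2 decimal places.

13.60pt, 22.17pt, 36.13pt, 58.90pt, 96.00pt, 156.49pt, 255.07pt, 415.77pt

Step 0: 13.6pt
Step 1: 13.6 × 1.63 = 22.17
Step 2: 13.6 × 1.63² = 36.13
Step 3: 13.6 × 1.63³ = 58.90
Step 4: 13.6 × 1.63⁴ = 96.00
Step 5: 13.6 × 1.63⁵ = 156.49
Step 6: 13.6 × 1.63⁶ = 255.07
Step 7: 13.6 × 1.63⁷ = 415.77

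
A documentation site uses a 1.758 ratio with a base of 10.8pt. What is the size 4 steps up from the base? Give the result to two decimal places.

10.8 × 1.758⁴ = 10.8 × 9.55159 ≈ 103.16

103.16pt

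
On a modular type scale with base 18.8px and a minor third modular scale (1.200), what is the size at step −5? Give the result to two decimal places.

18.8 ÷ 1.200⁵ = 18.8 ÷ 2.48832 ≈ 7.56

7.56px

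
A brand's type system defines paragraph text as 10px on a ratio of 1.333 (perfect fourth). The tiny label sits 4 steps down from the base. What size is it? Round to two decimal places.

10.0 ÷ 1.333⁴ = 10.0 ÷ 3.15733 ≈ 3.17

3.17px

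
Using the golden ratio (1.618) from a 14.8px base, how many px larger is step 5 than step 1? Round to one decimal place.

140.2px

Step 1: 14.8 × 1.618 = 23.946px
Step 5: 14.8 × 1.618⁵ = 164.117px
Difference: 164.117 − 23.946 = 140.171px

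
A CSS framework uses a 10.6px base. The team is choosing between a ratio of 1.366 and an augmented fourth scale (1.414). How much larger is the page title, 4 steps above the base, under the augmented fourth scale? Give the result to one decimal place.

At 1.366: 10.6 × 1.366⁴ = 36.907px
Augmented fourth: 10.6 × 1.414⁴ = 42.374px
Difference: 42.374 − 36.907 = 5.467px

5.5px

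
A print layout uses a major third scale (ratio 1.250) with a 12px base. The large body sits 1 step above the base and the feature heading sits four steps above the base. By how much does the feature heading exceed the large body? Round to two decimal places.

14.30px

Step 1: 12.0 × 1.250 = 15.0000px
Step 4: 12.0 × 1.250⁴ = 29.2969px
Difference: 29.2969 − 15.0000 = 14.2969px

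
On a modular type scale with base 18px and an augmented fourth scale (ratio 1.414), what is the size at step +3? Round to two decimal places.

18.0 × 1.414³ = 18.0 × 2.82715 ≈ 50.89

50.89px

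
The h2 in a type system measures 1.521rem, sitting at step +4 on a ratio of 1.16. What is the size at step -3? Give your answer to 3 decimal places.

0.538rem

The gap is -3 − (4) = -7 steps, so the factor is 1.16^-7.
1.521 ÷ 1.16⁷ = 1.521 ÷ 2.82622 ≈ 0.538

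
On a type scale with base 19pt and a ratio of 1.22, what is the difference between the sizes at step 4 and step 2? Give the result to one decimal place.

Step 2: 19.0 × 1.22² = 28.280pt
Step 4: 19.0 × 1.22⁴ = 42.091pt
Difference: 42.091 − 28.280 = 13.811pt

13.8pt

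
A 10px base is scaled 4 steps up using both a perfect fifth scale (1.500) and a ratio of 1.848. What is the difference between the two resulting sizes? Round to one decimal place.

Perfect fifth: 10.0 × 1.500⁴ = 50.625px
At 1.848: 10.0 × 1.848⁴ = 116.629px
Difference: 116.629 − 50.625 = 66.004px

66.0px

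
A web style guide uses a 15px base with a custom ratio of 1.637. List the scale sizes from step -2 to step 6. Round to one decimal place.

5.6px, 9.2px, 15.0px, 24.6px, 40.2px, 65.8px, 107.7px, 176.3px, 288.7px

Step -2: 15.0 ÷ 1.637² = 5.6
Step -1: 15.0 ÷ 1.637 = 9.2
Step 0: 15px
Step 1: 15.0 × 1.637 = 24.6
Step 2: 15.0 × 1.637² = 40.2
Step 3: 15.0 × 1.637³ = 65.8
Step 4: 15.0 × 1.637⁴ = 107.7
Step 5: 15.0 × 1.637⁵ = 176.3
Step 6: 15.0 × 1.637⁶ = 288.7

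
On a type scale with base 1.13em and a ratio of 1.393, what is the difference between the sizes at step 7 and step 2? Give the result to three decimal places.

9.308em

Step 2: 1.13 × 1.393² = 2.19271em
Step 7: 1.13 × 1.393⁷ = 11.50102em
Difference: 11.50102 − 2.19271 = 9.30831em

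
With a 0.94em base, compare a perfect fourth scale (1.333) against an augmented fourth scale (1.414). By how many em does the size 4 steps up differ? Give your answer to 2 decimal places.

0.79em

Perfect fourth: 0.94 × 1.333⁴ = 2.9679em
Augmented fourth: 0.94 × 1.414⁴ = 3.7577em
Difference: 3.7577 − 2.9679 = 0.7898em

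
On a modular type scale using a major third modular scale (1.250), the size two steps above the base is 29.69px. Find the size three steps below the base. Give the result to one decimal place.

Moving from step +2 to step -3 is 5 steps down, so divide by r⁵.
29.69 ÷ 1.250⁵ = 29.69 ÷ 3.05176 ≈ 9.729

9.7px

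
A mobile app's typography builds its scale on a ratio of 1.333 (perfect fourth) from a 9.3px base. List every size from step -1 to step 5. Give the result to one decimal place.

7.0px, 9.3px, 12.4px, 16.5px, 22.0px, 29.4px, 39.1px

Step -1: 9.3 ÷ 1.333 = 7.0
Step 0: 9.3px
Step 1: 9.3 × 1.333 = 12.4
Step 2: 9.3 × 1.333² = 16.5
Step 3: 9.3 × 1.333³ = 22.0
Step 4: 9.3 × 1.333⁴ = 29.4
Step 5: 9.3 × 1.333⁵ = 39.1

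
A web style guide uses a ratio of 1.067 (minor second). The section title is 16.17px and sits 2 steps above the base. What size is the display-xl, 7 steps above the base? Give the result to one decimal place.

16.17 × 1.067⁵ = 16.17 × 1.38300 ≈ 22.363

22.4px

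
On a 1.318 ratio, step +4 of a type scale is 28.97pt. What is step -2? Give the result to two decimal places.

5.53pt

28.97 ÷ 1.318⁶ = 28.97 ÷ 5.24195 ≈ 5.527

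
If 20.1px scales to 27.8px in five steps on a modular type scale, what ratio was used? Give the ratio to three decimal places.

1.067

The ratio satisfies 20.1 × r⁵ = 27.8, so r = (27.8 / 20.1)^(1/5).
r = 1.3831^(1/5) ≈ 1.0670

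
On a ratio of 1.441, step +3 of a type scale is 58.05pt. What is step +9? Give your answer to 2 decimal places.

58.05 × 1.441⁶ = 58.05 × 8.95332 ≈ 519.740

519.74pt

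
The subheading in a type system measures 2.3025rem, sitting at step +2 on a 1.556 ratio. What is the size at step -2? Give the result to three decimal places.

0.393rem

2.3025 ÷ 1.556⁴ = 2.3025 ÷ 5.86190 ≈ 0.393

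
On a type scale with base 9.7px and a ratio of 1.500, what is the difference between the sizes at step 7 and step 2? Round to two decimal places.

143.91px

Step 2: 9.7 × 1.500² = 21.8250px
Step 7: 9.7 × 1.500⁷ = 165.7336px
Difference: 165.7336 − 21.8250 = 143.9086px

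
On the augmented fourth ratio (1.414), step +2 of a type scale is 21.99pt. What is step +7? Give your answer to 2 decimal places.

21.99 × 1.414⁵ = 21.99 × 5.65258 ≈ 124.300

124.30pt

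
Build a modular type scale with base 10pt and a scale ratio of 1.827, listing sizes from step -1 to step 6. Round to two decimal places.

5.47pt, 10.00pt, 18.27pt, 33.38pt, 60.98pt, 111.42pt, 203.56pt, 371.90pt

Step -1: 10.0 ÷ 1.827 = 5.47
Step 0: 10pt
Step 1: 10.0 × 1.827 = 18.27
Step 2: 10.0 × 1.827² = 33.38
Step 3: 10.0 × 1.827³ = 60.98
Step 4: 10.0 × 1.827⁴ = 111.42
Step 5: 10.0 × 1.827⁵ = 203.56
Step 6: 10.0 × 1.827⁶ = 371.90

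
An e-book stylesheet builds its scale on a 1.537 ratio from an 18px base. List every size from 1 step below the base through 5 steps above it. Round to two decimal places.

Step -1: 18.0 ÷ 1.537 = 11.71
Step 0: 18px
Step 1: 18.0 × 1.537 = 27.67
Step 2: 18.0 × 1.537² = 42.52
Step 3: 18.0 × 1.537³ = 65.36
Step 4: 18.0 × 1.537⁴ = 100.45
Step 5: 18.0 × 1.537⁵ = 154.40

11.71px, 18.00px, 27.67px, 42.52px, 65.36px, 100.45px, 154.40px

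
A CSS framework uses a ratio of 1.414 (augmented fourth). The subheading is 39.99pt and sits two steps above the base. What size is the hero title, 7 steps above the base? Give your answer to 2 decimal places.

226.05pt

39.99 × 1.414⁵ = 39.99 × 5.65258 ≈ 226.047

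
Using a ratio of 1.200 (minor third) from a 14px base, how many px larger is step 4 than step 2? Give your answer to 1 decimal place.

8.9px

Step 2: 14.0 × 1.200² = 20.160px
Step 4: 14.0 × 1.200⁴ = 29.030px
Difference: 29.030 − 20.160 = 8.870px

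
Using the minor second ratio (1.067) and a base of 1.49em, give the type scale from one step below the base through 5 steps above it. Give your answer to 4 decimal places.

1.3964em, 1.4900em, 1.5898em, 1.6963em, 1.8100em, 1.9313em, 2.0607em

Step -1: 1.49 ÷ 1.067 = 1.3964
Step 0: 1.49em
Step 1: 1.49 × 1.067 = 1.5898
Step 2: 1.49 × 1.067² = 1.6963
Step 3: 1.49 × 1.067³ = 1.8100
Step 4: 1.49 × 1.067⁴ = 1.9313
Step 5: 1.49 × 1.067⁵ = 2.0607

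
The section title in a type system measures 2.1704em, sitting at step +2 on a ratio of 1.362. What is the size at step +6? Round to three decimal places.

Moving from step +2 to step +6 is 4 steps up, so multiply by r⁴.
2.1704 × 1.362⁴ = 2.1704 × 3.44119 ≈ 7.469

7.469em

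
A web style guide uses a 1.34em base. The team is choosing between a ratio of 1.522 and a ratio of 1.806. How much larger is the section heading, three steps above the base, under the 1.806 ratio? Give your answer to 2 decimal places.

At 1.522: 1.34 × 1.522³ = 4.7244em
At 1.806: 1.34 × 1.806³ = 7.8933em
Difference: 7.8933 − 4.7244 = 3.1689em

3.17em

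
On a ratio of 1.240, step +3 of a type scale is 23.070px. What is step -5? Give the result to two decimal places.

4.13px

Moving from step +3 to step -5 is 8 steps down, so divide by r⁸.
23.070 ÷ 1.240⁸ = 23.070 ÷ 5.58951 ≈ 4.127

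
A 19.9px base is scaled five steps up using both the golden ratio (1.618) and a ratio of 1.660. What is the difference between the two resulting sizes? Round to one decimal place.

Golden ratio: 19.9 × 1.618⁵ = 220.671px
At 1.660: 19.9 × 1.660⁵ = 250.838px
Difference: 250.838 − 220.671 = 30.167px

30.2px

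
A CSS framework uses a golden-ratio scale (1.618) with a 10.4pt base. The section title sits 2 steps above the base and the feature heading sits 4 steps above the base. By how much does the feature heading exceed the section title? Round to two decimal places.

44.05pt

Step 2: 10.4 × 1.618² = 27.2264pt
Step 4: 10.4 × 1.618⁴ = 71.2767pt
Difference: 71.2767 − 27.2264 = 44.0503pt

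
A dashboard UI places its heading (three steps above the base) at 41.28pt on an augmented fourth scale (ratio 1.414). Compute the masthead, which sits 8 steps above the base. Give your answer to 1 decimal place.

233.3pt

41.28 × 1.414⁵ = 41.28 × 5.65258 ≈ 233.339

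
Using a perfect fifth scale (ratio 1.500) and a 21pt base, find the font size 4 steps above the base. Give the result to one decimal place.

106.3pt

21.0 × 1.500⁴ = 21.0 × 5.06250 ≈ 106.31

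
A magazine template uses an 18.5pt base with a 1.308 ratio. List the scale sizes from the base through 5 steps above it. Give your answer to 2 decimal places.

Step 0: 18.5pt
Step 1: 18.5 × 1.308 = 24.20
Step 2: 18.5 × 1.308² = 31.65
Step 3: 18.5 × 1.308³ = 41.40
Step 4: 18.5 × 1.308⁴ = 54.15
Step 5: 18.5 × 1.308⁵ = 70.83

18.50pt, 24.20pt, 31.65pt, 41.40pt, 54.15pt, 70.83pt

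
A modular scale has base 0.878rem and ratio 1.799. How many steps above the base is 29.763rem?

6

1.799ⁿ = 29.763 / 0.878 = 33.8986
n = ln(33.8986) / ln(1.799) = 3.5234 / 0.5872 ≈ 6.00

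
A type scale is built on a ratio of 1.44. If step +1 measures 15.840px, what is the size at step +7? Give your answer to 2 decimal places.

The gap is 7 − (1) = 6 steps, so the factor is 1.44^6.
15.840 × 1.44⁶ = 15.840 × 8.91610 ≈ 141.231

141.23px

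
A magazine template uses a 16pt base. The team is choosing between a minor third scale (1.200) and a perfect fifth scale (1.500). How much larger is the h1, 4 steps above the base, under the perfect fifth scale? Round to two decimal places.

Minor third: 16.0 × 1.200⁴ = 33.1776pt
Perfect fifth: 16.0 × 1.500⁴ = 81.0000pt
Difference: 81.0000 − 33.1776 = 47.8224pt

47.82pt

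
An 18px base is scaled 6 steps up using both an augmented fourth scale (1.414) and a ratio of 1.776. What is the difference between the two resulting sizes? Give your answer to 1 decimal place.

421.0px

Augmented fourth: 18.0 × 1.414⁶ = 143.870px
At 1.776: 18.0 × 1.776⁶ = 564.846px
Difference: 564.846 − 143.870 = 420.976px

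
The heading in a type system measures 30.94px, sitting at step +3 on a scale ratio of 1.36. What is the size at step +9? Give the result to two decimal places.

Moving from step +3 to step +9 is 6 steps up, so multiply by r⁶.
30.94 × 1.36⁶ = 30.94 × 6.32752 ≈ 195.773

195.77px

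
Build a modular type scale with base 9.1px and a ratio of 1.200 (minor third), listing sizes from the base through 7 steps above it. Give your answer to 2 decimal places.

9.10px, 10.92px, 13.10px, 15.72px, 18.87px, 22.64px, 27.17px, 32.61px

Step 0: 9.1px
Step 1: 9.1 × 1.200 = 10.92
Step 2: 9.1 × 1.200² = 13.10
Step 3: 9.1 × 1.200³ = 15.72
Step 4: 9.1 × 1.200⁴ = 18.87
Step 5: 9.1 × 1.200⁵ = 22.64
Step 6: 9.1 × 1.200⁶ = 27.17
Step 7: 9.1 × 1.200⁷ = 32.61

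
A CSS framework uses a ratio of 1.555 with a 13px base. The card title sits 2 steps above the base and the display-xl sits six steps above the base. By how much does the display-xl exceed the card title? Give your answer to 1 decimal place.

152.4px

Step 2: 13.0 × 1.555² = 31.434px
Step 6: 13.0 × 1.555⁶ = 183.792px
Difference: 183.792 − 31.434 = 152.358px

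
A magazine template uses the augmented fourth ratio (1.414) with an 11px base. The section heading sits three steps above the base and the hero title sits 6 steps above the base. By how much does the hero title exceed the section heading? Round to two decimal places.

Step 3: 11.0 × 1.414³ = 31.0986px
Step 6: 11.0 × 1.414⁶ = 87.9203px
Difference: 87.9203 − 31.0986 = 56.8217px

56.82px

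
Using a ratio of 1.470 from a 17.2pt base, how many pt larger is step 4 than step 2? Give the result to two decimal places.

Step 2: 17.2 × 1.470² = 37.1675pt
Step 4: 17.2 × 1.470⁴ = 80.3152pt
Difference: 80.3152 − 37.1675 = 43.1477pt

43.15pt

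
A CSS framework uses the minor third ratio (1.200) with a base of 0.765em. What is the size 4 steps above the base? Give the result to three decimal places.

Every step multiplies by the scale ratio.
0.765 × 1.200⁴ = 0.765 × 2.07360 ≈ 1.586

1.586em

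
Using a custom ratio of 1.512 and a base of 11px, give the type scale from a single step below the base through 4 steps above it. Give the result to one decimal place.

Step -1: 11.0 ÷ 1.512 = 7.3
Step 0: 11px
Step 1: 11.0 × 1.512 = 16.6
Step 2: 11.0 × 1.512² = 25.1
Step 3: 11.0 × 1.512³ = 38.0
Step 4: 11.0 × 1.512⁴ = 57.5

7.3px, 11.0px, 16.6px, 25.1px, 38.0px, 57.5px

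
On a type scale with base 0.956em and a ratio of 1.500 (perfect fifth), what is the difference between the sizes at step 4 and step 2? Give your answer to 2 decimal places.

Step 2: 0.956 × 1.500² = 2.1510em
Step 4: 0.956 × 1.500⁴ = 4.8397em
Difference: 4.8397 − 2.1510 = 2.6887em

2.69em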